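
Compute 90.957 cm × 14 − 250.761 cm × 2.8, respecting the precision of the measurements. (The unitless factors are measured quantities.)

6 × 10^2 cm

90.957 × 14 = 1273.398 → 1.3 × 10^3 cm (2 s.f., last digit at the 10^2 place).
250.761 × 2.8 = 702.1308 → 7.0 × 10^2 cm (2 s.f., last digit at the 10^1 place).
Difference: 571.2672 cm; keep the coarser place, 10^2.
Result: 6 × 10^2 cm.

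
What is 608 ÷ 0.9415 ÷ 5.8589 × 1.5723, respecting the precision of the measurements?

173

608 ÷ 0.9415 ÷ 5.8589 × 1.5723 = 173.301604586…
Multiplication/division keeps the fewest significant figures: 608 → 3 s.f., 0.9415 → 4 s.f., 5.8589 → 5 s.f., 1.5723 → 5 s.f.; limit is 3.
Rounded to 3 significant figures: 173.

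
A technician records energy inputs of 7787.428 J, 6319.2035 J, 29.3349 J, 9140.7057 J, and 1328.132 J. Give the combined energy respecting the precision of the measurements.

7787.428 J + 6319.2035 J + 29.3349 J + 9140.7057 J + 1328.132 J = 24604.8041 J.
Addition/subtraction keeps the fewest decimal places: 7787.428 → 3 decimal places, 6319.2035 → 4 decimal places, 29.3349 → 4 decimal places, 9140.7057 → 4 decimal places, 1328.132 → 3 decimal places; limit is 3.
Rounded to 3 decimal places: 24604.804 J.

24604.804 J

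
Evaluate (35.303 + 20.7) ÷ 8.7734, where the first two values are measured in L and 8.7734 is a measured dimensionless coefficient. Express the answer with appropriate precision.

35.303 L + 20.7 L = 56.003 L; the sum is limited to 1 decimal place (3 s.f.).
Carrying full precision, 56.003 ÷ 8.7734 = 6.38327216359… L; 8.7734 has 5 s.f., so the result keeps min(3, 5) = 3 s.f.
Rounded to 3 significant figures: 6.38 L.

6.38 L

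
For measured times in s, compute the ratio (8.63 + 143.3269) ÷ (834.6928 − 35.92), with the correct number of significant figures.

0.19024

8.63 + 143.3269 = 151.9569, limited to 2 d.p. → 5 s.f.; 834.6928 − 35.92 = 798.7728, limited to 2 d.p. → 5 s.f.
Carrying full precision, 151.9569 ÷ 798.7728 = 0.190237950015…; keep min(5, 5) = 5 s.f.
Rounded to 5 significant figures: 0.19024.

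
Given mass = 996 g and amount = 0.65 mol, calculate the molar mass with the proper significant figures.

molar mass = 996 g ÷ 0.65 mol = 1532.30769231… g/mol.
996 has 3 significant figures; 0.65 has 2.
Division/multiplication keeps the fewest: 2 significant figures.
Rounded: 1.5 × 10³ g/mol.

1.5 × 10³ g/mol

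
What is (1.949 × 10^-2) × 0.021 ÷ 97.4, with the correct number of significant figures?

4.2 × 10^-6

(1.949 × 10^-2) × 0.021 ÷ 97.4 = 0.00000420215605749…
Multiplication/division keeps the fewest significant figures: 1.949 × 10^-2 → 4 s.f., 0.021 → 2 s.f., 97.4 → 3 s.f.; limit is 2.
Rounded to 2 significant figures: 4.2 × 10^-6.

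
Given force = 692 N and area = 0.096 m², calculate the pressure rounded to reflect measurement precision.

7.2 × 10^3 Pa

pressure = 692 N ÷ 0.096 m² = 7208.33333333… Pa.
692 has 3 significant figures; 0.096 has 2.
Division/multiplication keeps the fewest: 2 significant figures.
Rounded: 7.2 × 10^3 Pa.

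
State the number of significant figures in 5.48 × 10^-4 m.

3

5.48 × 10^-4: in scientific notation every digit of the coefficient is significant.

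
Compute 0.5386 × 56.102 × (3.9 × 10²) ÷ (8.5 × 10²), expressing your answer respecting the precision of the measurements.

0.5386 × 56.102 × (3.9 × 10²) ÷ (8.5 × 10²) = 13.8640582447…
Multiplication/division keeps the fewest significant figures: 0.5386 → 4 s.f., 56.102 → 5 s.f., 3.9 × 10² → 2 s.f., 8.5 × 10² → 2 s.f.; limit is 2.
Rounded to 2 significant figures: 14.

14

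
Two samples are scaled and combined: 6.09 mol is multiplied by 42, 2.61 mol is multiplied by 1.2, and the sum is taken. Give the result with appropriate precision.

2.6 × 10² mol

6.09 × 42 = 255.78 → 2.6 × 10² mol (2 s.f., last digit at the 10^1 place).
2.61 × 1.2 = 3.132 → 3.1 mol (2 s.f., last digit at the 10^-1 place).
Sum: 258.912 mol; keep the coarser place, 10^1.
Result: 2.6 × 10² mol.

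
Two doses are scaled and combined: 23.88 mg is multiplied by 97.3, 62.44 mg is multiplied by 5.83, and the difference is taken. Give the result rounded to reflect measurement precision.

23.88 × 97.3 = 2323.524 → 2.32 × 10^3 mg (3 s.f., last digit at the 10^1 place).
62.44 × 5.83 = 364.0252 → 364 mg (3 s.f., last digit at the 10^0 place).
Difference: 1959.4988 mg; keep the coarser place, 10^1.
Result: 1.96 × 10^3 mg.

1.96 × 10^3 mg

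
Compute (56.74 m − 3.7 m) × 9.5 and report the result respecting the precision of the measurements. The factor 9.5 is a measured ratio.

5.0 × 10^2 m

56.74 m − 3.7 m = 53.04 m; the difference is limited to 1 decimal place (3 s.f.).
Carrying full precision, 53.04 × 9.5 = 503.88 m; 9.5 has 2 s.f., so the result keeps min(3, 2) = 2 s.f.
Rounded to 2 significant figures: 5.0 × 10^2 m.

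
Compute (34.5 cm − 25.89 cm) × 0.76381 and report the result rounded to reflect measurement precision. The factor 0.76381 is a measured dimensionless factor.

34.5 cm − 25.89 cm = 8.61 cm; the difference is limited to 1 decimal place (2 s.f.).
Carrying full precision, 8.61 × 0.76381 = 6.5764041 cm; 0.76381 has 5 s.f., so the result keeps min(2, 5) = 2 s.f.
Rounded to 2 significant figures: 6.6 cm.

6.6 cm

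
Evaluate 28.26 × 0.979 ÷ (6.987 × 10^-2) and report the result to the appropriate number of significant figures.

28.26 × 0.979 ÷ (6.987 × 10^-2) = 395.971661657…
Multiplication/division keeps the fewest significant figures: 28.26 → 4 s.f., 0.979 → 3 s.f., 6.987 × 10^-2 → 4 s.f.; limit is 3.
Rounded to 3 significant figures: 396.

396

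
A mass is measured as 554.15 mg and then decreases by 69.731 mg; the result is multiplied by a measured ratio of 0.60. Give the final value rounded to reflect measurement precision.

554.15 mg − 69.731 mg = 484.419 mg; the difference is limited to 2 decimal places (5 s.f.).
Carrying full precision, 484.419 × 0.60 = 290.6514 mg; 0.60 has 2 s.f., so the result keeps min(5, 2) = 2 s.f.
Rounded to 2 significant figures: 2.9 × 10^2 mg.

2.9 × 10^2 mg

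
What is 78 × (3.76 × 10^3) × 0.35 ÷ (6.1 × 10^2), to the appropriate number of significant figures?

1.7 × 10^2

78 × (3.76 × 10^3) × 0.35 ÷ (6.1 × 10^2) = 168.275409836…
Multiplication/division keeps the fewest significant figures: 78 → 2 s.f., 3.76 × 10^3 → 3 s.f., 0.35 → 2 s.f., 6.1 × 10^2 → 2 s.f.; limit is 2.
Rounded to 2 significant figures: 1.7 × 10^2.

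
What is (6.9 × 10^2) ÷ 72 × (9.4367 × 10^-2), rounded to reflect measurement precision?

0.90

(6.9 × 10^2) ÷ 72 × (9.4367 × 10^-2) = 0.904350416667…
Multiplication/division keeps the fewest significant figures: 6.9 × 10^2 → 2 s.f., 72 → 2 s.f., 9.4367 × 10^-2 → 5 s.f.; limit is 2.
Rounded to 2 significant figures: 0.90.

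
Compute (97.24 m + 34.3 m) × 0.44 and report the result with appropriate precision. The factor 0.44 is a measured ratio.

58 m

97.24 m + 34.3 m = 131.54 m; the sum is limited to 1 decimal place (4 s.f.).
Carrying full precision, 131.54 × 0.44 = 57.8776 m; 0.44 has 2 s.f., so the result keeps min(4, 2) = 2 s.f.
Rounded to 2 significant figures: 58 m.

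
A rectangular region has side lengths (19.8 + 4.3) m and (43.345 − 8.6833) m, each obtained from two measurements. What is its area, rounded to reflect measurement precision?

19.8 + 4.3 = 24.1, limited to 1 d.p. → 3 s.f.; 43.345 − 8.6833 = 34.6617, limited to 3 d.p. → 5 s.f.
Carrying full precision, 24.1 × 34.6617 = 835.34697; keep min(3, 5) = 3 s.f.
Rounded to 3 significant figures: 835 m².

835 m²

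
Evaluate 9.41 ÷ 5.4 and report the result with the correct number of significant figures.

1.7

9.41 ÷ 5.4 = 1.74259259259…
Multiplication/division keeps the fewest significant figures: 9.41 → 3 s.f., 5.4 → 2 s.f.; limit is 2.
Rounded to 2 significant figures: 1.7.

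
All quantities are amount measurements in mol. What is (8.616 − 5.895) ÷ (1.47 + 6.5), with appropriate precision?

8.616 − 5.895 = 2.721, limited to 3 d.p. → 4 s.f.; 1.47 + 6.5 = 7.97, limited to 1 d.p. → 2 s.f.
Carrying full precision, 2.721 ÷ 7.97 = 0.341405269762…; keep min(4, 2) = 2 s.f.
Rounded to 2 significant figures: 0.34.

0.34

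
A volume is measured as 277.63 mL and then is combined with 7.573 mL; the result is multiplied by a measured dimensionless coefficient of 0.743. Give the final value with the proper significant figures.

277.63 mL + 7.573 mL = 285.203 mL; the sum is limited to 2 decimal places (5 s.f.).
Carrying full precision, 285.203 × 0.743 = 211.905829 mL; 0.743 has 3 s.f., so the result keeps min(5, 3) = 3 s.f.
Rounded to 3 significant figures: 212 mL.

212 mL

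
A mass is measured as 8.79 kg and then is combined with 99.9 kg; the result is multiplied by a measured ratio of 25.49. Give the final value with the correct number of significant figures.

2771 kg

8.79 kg + 99.9 kg = 108.69 kg; the sum is limited to 1 decimal place (4 s.f.).
Carrying full precision, 108.69 × 25.49 = 2770.5081 kg; 25.49 has 4 s.f., so the result keeps min(4, 4) = 4 s.f.
Rounded to 4 significant figures: 2771 kg.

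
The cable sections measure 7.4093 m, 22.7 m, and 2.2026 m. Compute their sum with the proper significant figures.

32.3 m

7.4093 m + 22.7 m + 2.2026 m = 32.3119 m.
Addition/subtraction keeps the fewest decimal places: 7.4093 → 4 decimal places, 22.7 → 1 decimal place, 2.2026 → 4 decimal places; limit is 1.
Rounded to 1 decimal place: 32.3 m.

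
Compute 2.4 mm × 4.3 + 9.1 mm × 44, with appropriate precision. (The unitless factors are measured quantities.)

4.1 × 10^2 mm

2.4 × 4.3 = 10.32 → 10. mm (2 s.f., last digit at the 10^0 place).
9.1 × 44 = 400.4 → 4.0 × 10^2 mm (2 s.f., last digit at the 10^1 place).
Sum: 410.72 mm; keep the coarser place, 10^1.
Result: 4.1 × 10^2 mm.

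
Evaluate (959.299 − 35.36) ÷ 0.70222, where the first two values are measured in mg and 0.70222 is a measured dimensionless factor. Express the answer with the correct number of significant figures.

959.299 mg − 35.36 mg = 923.939 mg; the difference is limited to 2 decimal places (5 s.f.).
Carrying full precision, 923.939 ÷ 0.70222 = 1315.74008146… mg; 0.70222 has 5 s.f., so the result keeps min(5, 5) = 5 s.f.
Rounded to 5 significant figures: 1.3157 × 10^3 mg.

1.3157 × 10^3 mg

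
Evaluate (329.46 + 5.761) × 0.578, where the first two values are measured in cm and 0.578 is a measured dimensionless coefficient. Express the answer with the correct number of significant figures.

329.46 cm + 5.761 cm = 335.221 cm; the sum is limited to 2 decimal places (5 s.f.).
Carrying full precision, 335.221 × 0.578 = 193.757738 cm; 0.578 has 3 s.f., so the result keeps min(5, 3) = 3 s.f.
Rounded to 3 significant figures: 194 cm.

194 cm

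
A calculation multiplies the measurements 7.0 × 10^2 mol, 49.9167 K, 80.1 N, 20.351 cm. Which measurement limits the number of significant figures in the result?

7.0 × 10^2 mol → 2 s.f.; 49.9167 K → 6 s.f.; 80.1 N → 3 s.f.; 20.351 cm → 5 s.f.
The fewest is 2 significant figures, from 7.0 × 10^2 mol.

7.0 × 10^2 mol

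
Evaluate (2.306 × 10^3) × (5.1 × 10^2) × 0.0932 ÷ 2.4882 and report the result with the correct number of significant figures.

(2.306 × 10^3) × (5.1 × 10^2) × 0.0932 ÷ 2.4882 = 44051.4395949…
Multiplication/division keeps the fewest significant figures: 2.306 × 10^3 → 4 s.f., 5.1 × 10^2 → 2 s.f., 0.0932 → 3 s.f., 2.4882 → 5 s.f.; limit is 2.
Rounded to 2 significant figures: 4.4 × 10^4.

4.4 × 10^4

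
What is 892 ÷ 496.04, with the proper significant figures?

1.80

892 ÷ 496.04 = 1.79824207725…
Multiplication/division keeps the fewest significant figures: 892 → 3 s.f., 496.04 → 5 s.f.; limit is 3.
Rounded to 3 significant figures: 1.80.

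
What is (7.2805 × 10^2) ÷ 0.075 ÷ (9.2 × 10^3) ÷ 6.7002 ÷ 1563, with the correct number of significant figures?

(7.2805 × 10^2) ÷ 0.075 ÷ (9.2 × 10^3) ÷ 6.7002 ÷ 1563 = 0.000100754713153…
Multiplication/division keeps the fewest significant figures: 7.2805 × 10^2 → 5 s.f., 0.075 → 2 s.f., 9.2 × 10^3 → 2 s.f., 6.7002 → 5 s.f., 1563 → 4 s.f.; limit is 2.
Rounded to 2 significant figures: 1.0 × 10^-4.

1.0 × 10^-4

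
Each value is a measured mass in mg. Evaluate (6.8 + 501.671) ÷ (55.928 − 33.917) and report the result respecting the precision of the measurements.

23.10

6.8 + 501.671 = 508.471, limited to 1 d.p. → 4 s.f.; 55.928 − 33.917 = 22.011, limited to 3 d.p. → 5 s.f.
Carrying full precision, 508.471 ÷ 22.011 = 23.1007677979…; keep min(4, 5) = 4 s.f.
Rounded to 4 significant figures: 23.10.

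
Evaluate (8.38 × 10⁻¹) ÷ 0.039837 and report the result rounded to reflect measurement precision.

21.0

(8.38 × 10⁻¹) ÷ 0.039837 = 21.0357205613…
Multiplication/division keeps the fewest significant figures: 8.38 × 10⁻¹ → 3 s.f., 0.039837 → 5 s.f.; limit is 3.
Rounded to 3 significant figures: 21.0.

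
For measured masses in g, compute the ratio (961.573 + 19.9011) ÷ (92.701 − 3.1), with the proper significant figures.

961.573 + 19.9011 = 981.4741, limited to 3 d.p. → 6 s.f.; 92.701 − 3.1 = 89.601, limited to 1 d.p. → 3 s.f.
Carrying full precision, 981.4741 ÷ 89.601 = 10.9538297564…; keep min(6, 3) = 3 s.f.
Rounded to 3 significant figures: 11.0.

11.0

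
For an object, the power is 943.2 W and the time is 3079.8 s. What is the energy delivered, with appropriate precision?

2.905 × 10⁶ J

energy delivered = 943.2 W × 3079.8 s = 2904867.36 J.
943.2 has 4 significant figures; 3079.8 has 5.
Division/multiplication keeps the fewest: 4 significant figures.
Rounded: 2.905 × 10⁶ J.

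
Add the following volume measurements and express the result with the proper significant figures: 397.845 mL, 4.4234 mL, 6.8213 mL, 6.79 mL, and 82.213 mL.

498.09 mL

397.845 mL + 4.4234 mL + 6.8213 mL + 6.79 mL + 82.213 mL = 498.0927 mL.
Addition/subtraction keeps the fewest decimal places: 397.845 → 3 decimal places, 4.4234 → 4 decimal places, 6.8213 → 4 decimal places, 6.79 → 2 decimal places, 82.213 → 3 decimal places; limit is 2.
Rounded to 2 decimal places: 498.09 mL.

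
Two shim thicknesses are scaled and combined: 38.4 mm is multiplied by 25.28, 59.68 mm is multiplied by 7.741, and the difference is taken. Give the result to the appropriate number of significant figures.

38.4 × 25.28 = 970.752 → 971 mm (3 s.f., last digit at the 10^0 place).
59.68 × 7.741 = 461.98288 → 4.620 × 10² mm (4 s.f., last digit at the 10^-1 place).
Difference: 508.76912 mm; keep the coarser place, 10^0.
Result: 509 mm.

509 mm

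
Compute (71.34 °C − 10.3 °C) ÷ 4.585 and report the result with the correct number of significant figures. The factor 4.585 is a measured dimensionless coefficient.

71.34 °C − 10.3 °C = 61.04 °C; the difference is limited to 1 decimal place (3 s.f.).
Carrying full precision, 61.04 ÷ 4.585 = 13.3129770992… °C; 4.585 has 4 s.f., so the result keeps min(3, 4) = 3 s.f.
Rounded to 3 significant figures: 13.3 °C.

13.3 °C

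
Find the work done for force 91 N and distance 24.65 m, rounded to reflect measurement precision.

work done = 91 N × 24.65 m = 2243.15 J.
91 has 2 significant figures; 24.65 has 4.
Division/multiplication keeps the fewest: 2 significant figures.
Rounded: 2.2 × 10³ J.

2.2 × 10³ J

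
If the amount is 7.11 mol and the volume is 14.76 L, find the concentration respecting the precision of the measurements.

concentration = 7.11 mol ÷ 14.76 L = 0.481707317073… mol/L.
7.11 has 3 significant figures; 14.76 has 4.
Division/multiplication keeps the fewest: 3 significant figures.
Rounded: 0.482 mol/L.

0.482 mol/L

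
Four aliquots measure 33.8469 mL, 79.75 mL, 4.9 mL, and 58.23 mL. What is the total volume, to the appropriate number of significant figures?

176.7 mL

33.8469 mL + 79.75 mL + 4.9 mL + 58.23 mL = 176.7269 mL.
Addition/subtraction keeps the fewest decimal places: 33.8469 → 4 decimal places, 79.75 → 2 decimal places, 4.9 → 1 decimal place, 58.23 → 2 decimal places; limit is 1.
Rounded to 1 decimal place: 176.7 mL.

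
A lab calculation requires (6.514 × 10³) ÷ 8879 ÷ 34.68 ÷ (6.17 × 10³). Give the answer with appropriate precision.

3.43 × 10⁻⁶

(6.514 × 10³) ÷ 8879 ÷ 34.68 ÷ (6.17 × 10³) = 0.00000342862072034…
Multiplication/division keeps the fewest significant figures: 6.514 × 10³ → 4 s.f., 8879 → 4 s.f., 34.68 → 4 s.f., 6.17 × 10³ → 3 s.f.; limit is 3.
Rounded to 3 significant figures: 3.43 × 10⁻⁶.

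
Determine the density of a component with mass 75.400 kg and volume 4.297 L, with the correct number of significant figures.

density = 75.400 kg ÷ 4.297 L = 17.5471259018… kg/L.
75.400 has 5 significant figures; 4.297 has 4.
Division/multiplication keeps the fewest: 4 significant figures.
Rounded: 17.55 kg/L.

17.55 kg/L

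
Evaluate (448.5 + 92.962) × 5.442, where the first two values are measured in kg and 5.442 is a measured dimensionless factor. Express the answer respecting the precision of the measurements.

2947 kg

448.5 kg + 92.962 kg = 541.462 kg; the sum is limited to 1 decimal place (4 s.f.).
Carrying full precision, 541.462 × 5.442 = 2946.636204 kg; 5.442 has 4 s.f., so the result keeps min(4, 4) = 4 s.f.
Rounded to 4 significant figures: 2947 kg.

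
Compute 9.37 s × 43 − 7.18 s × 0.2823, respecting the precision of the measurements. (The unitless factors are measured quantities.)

9.37 × 43 = 402.91 → 4.0 × 10^2 s (2 s.f., last digit at the 10^1 place).
7.18 × 0.2823 = 2.026914 → 2.03 s (3 s.f., last digit at the 10^-2 place).
Difference: 400.883086 s; keep the coarser place, 10^1.
Result: 4.0 × 10^2 s.

4.0 × 10^2 s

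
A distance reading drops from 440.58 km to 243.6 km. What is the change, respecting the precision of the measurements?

440.58 km − 243.6 km = 196.98 km.
Addition/subtraction keeps the fewest decimal places: 440.58 → 2 decimal places, 243.6 → 1 decimal place; limit is 1.
Rounded to 1 decimal place: 197.0 km.

197.0 km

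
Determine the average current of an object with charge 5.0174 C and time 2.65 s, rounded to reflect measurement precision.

average current = 5.0174 C ÷ 2.65 s = 1.89335849057… A.
5.0174 has 5 significant figures; 2.65 has 3.
Division/multiplication keeps the fewest: 3 significant figures.
Rounded: 1.89 A.

1.89 A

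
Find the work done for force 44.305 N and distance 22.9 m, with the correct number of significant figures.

work done = 44.305 N × 22.9 m = 1014.5845 J.
44.305 has 5 significant figures; 22.9 has 3.
Division/multiplication keeps the fewest: 3 significant figures.
Rounded: 1.01 × 10^3 J.

1.01 × 10^3 J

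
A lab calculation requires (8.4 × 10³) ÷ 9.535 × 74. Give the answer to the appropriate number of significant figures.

6.5 × 10⁴

(8.4 × 10³) ÷ 9.535 × 74 = 65191.4001049…
Multiplication/division keeps the fewest significant figures: 8.4 × 10³ → 2 s.f., 9.535 → 4 s.f., 74 → 2 s.f.; limit is 2.
Rounded to 2 significant figures: 6.5 × 10⁴.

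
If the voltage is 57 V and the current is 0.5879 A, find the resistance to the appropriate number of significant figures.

97 Ω

resistance = 57 V ÷ 0.5879 A = 96.9552645008… Ω.
57 has 2 significant figures; 0.5879 has 4.
Division/multiplication keeps the fewest: 2 significant figures.
Rounded: 97 Ω.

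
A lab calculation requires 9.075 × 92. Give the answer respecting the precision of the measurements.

8.3 × 10²

9.075 × 92 = 834.9
Multiplication/division keeps the fewest significant figures: 9.075 → 4 s.f., 92 → 2 s.f.; limit is 2.
Rounded to 2 significant figures: 8.3 × 10².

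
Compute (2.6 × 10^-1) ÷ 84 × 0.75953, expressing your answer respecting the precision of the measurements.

0.0024

(2.6 × 10^-1) ÷ 84 × 0.75953 = 0.00235092619048…
Multiplication/division keeps the fewest significant figures: 2.6 × 10^-1 → 2 s.f., 84 → 2 s.f., 0.75953 → 5 s.f.; limit is 2.
Rounded to 2 significant figures: 0.0024.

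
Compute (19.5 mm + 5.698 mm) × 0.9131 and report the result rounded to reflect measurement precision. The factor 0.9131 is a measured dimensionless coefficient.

23.0 mm

19.5 mm + 5.698 mm = 25.198 mm; the sum is limited to 1 decimal place (3 s.f.).
Carrying full precision, 25.198 × 0.9131 = 23.0082938 mm; 0.9131 has 4 s.f., so the result keeps min(3, 4) = 3 s.f.
Rounded to 3 significant figures: 23.0 mm.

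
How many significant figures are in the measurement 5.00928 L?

6

5.00928: zeros between nonzero digits are significant.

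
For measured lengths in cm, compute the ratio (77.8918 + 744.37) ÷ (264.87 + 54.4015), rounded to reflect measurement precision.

77.8918 + 744.37 = 822.2618, limited to 2 d.p. → 5 s.f.; 264.87 + 54.4015 = 319.2715, limited to 2 d.p. → 5 s.f.
Carrying full precision, 822.2618 ÷ 319.2715 = 2.57543125522…; keep min(5, 5) = 5 s.f.
Rounded to 5 significant figures: 2.5754.

2.5754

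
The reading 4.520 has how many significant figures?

4.520: trailing zeros after a decimal point are significant.

4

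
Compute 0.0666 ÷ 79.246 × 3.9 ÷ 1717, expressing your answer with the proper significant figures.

0.0666 ÷ 79.246 × 3.9 ÷ 1717 = 0.00000190893522057…
Multiplication/division keeps the fewest significant figures: 0.0666 → 3 s.f., 79.246 → 5 s.f., 3.9 → 2 s.f., 1717 → 4 s.f.; limit is 2.
Rounded to 2 significant figures: 1.9 × 10^-6.

1.9 × 10^-6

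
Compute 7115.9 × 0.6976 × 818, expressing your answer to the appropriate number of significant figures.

7115.9 × 0.6976 × 818 = 4060594.40512
Multiplication/division keeps the fewest significant figures: 7115.9 → 5 s.f., 0.6976 → 4 s.f., 818 → 3 s.f.; limit is 3.
Rounded to 3 significant figures: 4.06 × 10^6.

4.06 × 10^6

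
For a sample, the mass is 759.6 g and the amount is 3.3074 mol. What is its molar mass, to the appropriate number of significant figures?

229.7 g/mol

molar mass = 759.6 g ÷ 3.3074 mol = 229.666807764… g/mol.
759.6 has 4 significant figures; 3.3074 has 5.
Division/multiplication keeps the fewest: 4 significant figures.
Rounded: 229.7 g/mol.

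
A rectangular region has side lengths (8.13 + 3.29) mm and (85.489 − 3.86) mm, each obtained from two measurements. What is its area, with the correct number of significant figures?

8.13 + 3.29 = 11.42, limited to 2 d.p. → 4 s.f.; 85.489 − 3.86 = 81.629, limited to 2 d.p. → 4 s.f.
Carrying full precision, 11.42 × 81.629 = 932.20318; keep min(4, 4) = 4 s.f.
Rounded to 4 significant figures: 932.2 mm².

932.2 mm²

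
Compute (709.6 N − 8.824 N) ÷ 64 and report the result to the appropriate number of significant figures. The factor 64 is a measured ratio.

11 N

709.6 N − 8.824 N = 700.776 N; the difference is limited to 1 decimal place (4 s.f.).
Carrying full precision, 700.776 ÷ 64 = 10.949625 N; 64 has 2 s.f., so the result keeps min(4, 2) = 2 s.f.
Rounded to 2 significant figures: 11 N.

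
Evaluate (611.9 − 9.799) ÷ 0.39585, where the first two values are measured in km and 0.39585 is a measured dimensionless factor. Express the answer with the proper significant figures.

611.9 km − 9.799 km = 602.101 km; the difference is limited to 1 decimal place (4 s.f.).
Carrying full precision, 602.101 ÷ 0.39585 = 1521.03321965… km; 0.39585 has 5 s.f., so the result keeps min(4, 5) = 4 s.f.
Rounded to 4 significant figures: 1521 km.

1521 km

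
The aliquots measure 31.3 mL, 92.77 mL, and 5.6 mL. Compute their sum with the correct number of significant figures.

1.297 × 10² mL

31.3 mL + 92.77 mL + 5.6 mL = 129.67 mL.
Addition/subtraction keeps the fewest decimal places: 31.3 → 1 decimal place, 92.77 → 2 decimal places, 5.6 → 1 decimal place; limit is 1.
Rounded to 1 decimal place: 1.297 × 10² mL.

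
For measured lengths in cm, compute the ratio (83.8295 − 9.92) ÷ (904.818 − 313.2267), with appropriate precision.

0.1249

83.8295 − 9.92 = 73.9095, limited to 2 d.p. → 4 s.f.; 904.818 − 313.2267 = 591.5913, limited to 3 d.p. → 6 s.f.
Carrying full precision, 73.9095 ÷ 591.5913 = 0.124933378838…; keep min(4, 6) = 4 s.f.
Rounded to 4 significant figures: 0.1249.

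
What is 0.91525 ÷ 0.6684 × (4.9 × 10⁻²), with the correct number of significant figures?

0.91525 ÷ 0.6684 × (4.9 × 10⁻²) = 0.0670964242968…
Multiplication/division keeps the fewest significant figures: 0.91525 → 5 s.f., 0.6684 → 4 s.f., 4.9 × 10⁻² → 2 s.f.; limit is 2.
Rounded to 2 significant figures: 0.067.

0.067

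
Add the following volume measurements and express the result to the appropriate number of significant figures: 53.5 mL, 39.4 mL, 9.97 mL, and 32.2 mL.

53.5 mL + 39.4 mL + 9.97 mL + 32.2 mL = 135.07 mL.
Addition/subtraction keeps the fewest decimal places: 53.5 → 1 decimal place, 39.4 → 1 decimal place, 9.97 → 2 decimal places, 32.2 → 1 decimal place; limit is 1.
Rounded to 1 decimal place: 135.1 mL.

135.1 mL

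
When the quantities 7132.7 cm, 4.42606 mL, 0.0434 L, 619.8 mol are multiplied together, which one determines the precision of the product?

7132.7 cm → 5 s.f.; 4.42606 mL → 6 s.f.; 0.0434 L → 3 s.f.; 619.8 mol → 4 s.f.
The fewest is 3 significant figures, from 0.0434 L.

0.0434 L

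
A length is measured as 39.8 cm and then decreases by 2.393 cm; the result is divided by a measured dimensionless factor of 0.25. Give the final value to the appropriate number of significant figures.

1.5 × 10^2 cm

39.8 cm − 2.393 cm = 37.407 cm; the difference is limited to 1 decimal place (3 s.f.).
Carrying full precision, 37.407 ÷ 0.25 = 149.628 cm; 0.25 has 2 s.f., so the result keeps min(3, 2) = 2 s.f.
Rounded to 2 significant figures: 1.5 × 10^2 cm.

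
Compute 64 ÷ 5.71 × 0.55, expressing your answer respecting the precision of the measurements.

64 ÷ 5.71 × 0.55 = 6.1646234676…
Multiplication/division keeps the fewest significant figures: 64 → 2 s.f., 5.71 → 3 s.f., 0.55 → 2 s.f.; limit is 2.
Rounded to 2 significant figures: 6.2.

6.2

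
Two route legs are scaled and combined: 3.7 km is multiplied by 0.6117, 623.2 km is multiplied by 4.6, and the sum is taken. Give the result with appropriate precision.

2.9 × 10³ km

3.7 × 0.6117 = 2.26329 → 2.3 km (2 s.f., last digit at the 10^-1 place).
623.2 × 4.6 = 2866.72 → 2.9 × 10³ km (2 s.f., last digit at the 10^2 place).
Sum: 2868.98329 km; keep the coarser place, 10^2.
Result: 2.9 × 10³ km.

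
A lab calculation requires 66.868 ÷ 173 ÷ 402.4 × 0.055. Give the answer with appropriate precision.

5.3 × 10⁻⁵

66.868 ÷ 173 ÷ 402.4 × 0.055 = 0.0000528295544651…
Multiplication/division keeps the fewest significant figures: 66.868 → 5 s.f., 173 → 3 s.f., 402.4 → 4 s.f., 0.055 → 2 s.f.; limit is 2.
Rounded to 2 significant figures: 5.3 × 10⁻⁵.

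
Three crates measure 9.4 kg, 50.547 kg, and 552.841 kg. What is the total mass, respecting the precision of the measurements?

612.8 kg

9.4 kg + 50.547 kg + 552.841 kg = 612.788 kg.
Addition/subtraction keeps the fewest decimal places: 9.4 → 1 decimal place, 50.547 → 3 decimal places, 552.841 → 3 decimal places; limit is 1.
Rounded to 1 decimal place: 612.8 kg.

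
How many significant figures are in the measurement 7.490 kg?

7.490: trailing zeros after a decimal point are significant.

4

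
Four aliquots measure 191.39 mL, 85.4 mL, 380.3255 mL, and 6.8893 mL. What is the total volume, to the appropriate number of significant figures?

664.0 mL

191.39 mL + 85.4 mL + 380.3255 mL + 6.8893 mL = 664.0048 mL.
Addition/subtraction keeps the fewest decimal places: 191.39 → 2 decimal places, 85.4 → 1 decimal place, 380.3255 → 4 decimal places, 6.8893 → 4 decimal places; limit is 1.
Rounded to 1 decimal place: 664.0 mL.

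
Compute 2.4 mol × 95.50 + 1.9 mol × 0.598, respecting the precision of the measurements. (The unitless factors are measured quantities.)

2.3 × 10² mol

2.4 × 95.50 = 229.2 → 2.3 × 10² mol (2 s.f., last digit at the 10^1 place).
1.9 × 0.598 = 1.1362 → 1.1 mol (2 s.f., last digit at the 10^-1 place).
Sum: 230.3362 mol; keep the coarser place, 10^1.
Result: 2.3 × 10² mol.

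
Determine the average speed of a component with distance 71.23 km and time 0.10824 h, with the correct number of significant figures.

average speed = 71.23 km ÷ 0.10824 h = 658.074648928… km/h.
71.23 has 4 significant figures; 0.10824 has 5.
Division/multiplication keeps the fewest: 4 significant figures.
Rounded: 658.1 km/h.

658.1 km/h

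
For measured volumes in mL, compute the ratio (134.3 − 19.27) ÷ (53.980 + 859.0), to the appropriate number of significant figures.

0.1260

134.3 − 19.27 = 115.03, limited to 1 d.p. → 4 s.f.; 53.980 + 859.0 = 912.980, limited to 1 d.p. → 4 s.f.
Carrying full precision, 115.03 ÷ 912.980 = 0.125993997678…; keep min(4, 4) = 4 s.f.
Rounded to 4 significant figures: 0.1260.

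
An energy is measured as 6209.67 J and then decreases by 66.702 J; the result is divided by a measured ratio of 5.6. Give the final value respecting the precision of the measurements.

6209.67 J − 66.702 J = 6142.968 J; the difference is limited to 2 decimal places (6 s.f.).
Carrying full precision, 6142.968 ÷ 5.6 = 1096.95857143… J; 5.6 has 2 s.f., so the result keeps min(6, 2) = 2 s.f.
Rounded to 2 significant figures: 1.1 × 10³ J.

1.1 × 10³ J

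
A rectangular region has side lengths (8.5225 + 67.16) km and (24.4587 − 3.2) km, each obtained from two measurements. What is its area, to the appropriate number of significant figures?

1.61 × 10^3 km²

8.5225 + 67.16 = 75.6825, limited to 2 d.p. → 4 s.f.; 24.4587 − 3.2 = 21.2587, limited to 1 d.p. → 3 s.f.
Carrying full precision, 75.6825 × 21.2587 = 1608.91156275; keep min(4, 3) = 3 s.f.
Rounded to 3 significant figures: 1.61 × 10^3 km².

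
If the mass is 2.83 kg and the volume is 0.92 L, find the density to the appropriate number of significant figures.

3.1 kg/L

density = 2.83 kg ÷ 0.92 L = 3.07608695652… kg/L.
2.83 has 3 significant figures; 0.92 has 2.
Division/multiplication keeps the fewest: 2 significant figures.
Rounded: 3.1 kg/L.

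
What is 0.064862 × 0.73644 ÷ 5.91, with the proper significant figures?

0.00808

0.064862 × 0.73644 ÷ 5.91 = 0.00808239784772…
Multiplication/division keeps the fewest significant figures: 0.064862 → 5 s.f., 0.73644 → 5 s.f., 5.91 → 3 s.f.; limit is 3.
Rounded to 3 significant figures: 0.00808.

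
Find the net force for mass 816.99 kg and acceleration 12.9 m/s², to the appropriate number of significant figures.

1.05 × 10⁴ N

net force = 816.99 kg × 12.9 m/s² = 10539.171 N.
816.99 has 5 significant figures; 12.9 has 3.
Division/multiplication keeps the fewest: 3 significant figures.
Rounded: 1.05 × 10⁴ N.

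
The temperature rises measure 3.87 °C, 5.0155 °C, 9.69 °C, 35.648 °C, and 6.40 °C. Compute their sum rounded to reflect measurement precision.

60.62 °C

3.87 °C + 5.0155 °C + 9.69 °C + 35.648 °C + 6.40 °C = 60.6235 °C.
Addition/subtraction keeps the fewest decimal places: 3.87 → 2 decimal places, 5.0155 → 4 decimal places, 9.69 → 2 decimal places, 35.648 → 3 decimal places, 6.40 → 2 decimal places; limit is 2.
Rounded to 2 decimal places: 60.62 °C.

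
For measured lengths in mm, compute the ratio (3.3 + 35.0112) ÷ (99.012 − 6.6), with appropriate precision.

4.15 × 10⁻¹

3.3 + 35.0112 = 38.3112, limited to 1 d.p. → 3 s.f.; 99.012 − 6.6 = 92.412, limited to 1 d.p. → 3 s.f.
Carrying full precision, 38.3112 ÷ 92.412 = 0.414569536424…; keep min(3, 3) = 3 s.f.
Rounded to 3 significant figures: 4.15 × 10⁻¹.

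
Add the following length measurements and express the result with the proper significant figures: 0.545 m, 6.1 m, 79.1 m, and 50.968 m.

136.7 m

0.545 m + 6.1 m + 79.1 m + 50.968 m = 136.713 m.
Addition/subtraction keeps the fewest decimal places: 0.545 → 3 decimal places, 6.1 → 1 decimal place, 79.1 → 1 decimal place, 50.968 → 3 decimal places; limit is 1.
Rounded to 1 decimal place: 136.7 m.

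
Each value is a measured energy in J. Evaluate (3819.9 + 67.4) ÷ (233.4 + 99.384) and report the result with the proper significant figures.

11.68

3819.9 + 67.4 = 3887.3, limited to 1 d.p. → 5 s.f.; 233.4 + 99.384 = 332.784, limited to 1 d.p. → 4 s.f.
Carrying full precision, 3887.3 ÷ 332.784 = 11.6811505361…; keep min(5, 4) = 4 s.f.
Rounded to 4 significant figures: 11.68.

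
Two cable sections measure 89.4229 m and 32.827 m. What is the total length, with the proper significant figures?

122.250 m

89.4229 m + 32.827 m = 122.2499 m.
Addition/subtraction keeps the fewest decimal places: 89.4229 → 4 decimal places, 32.827 → 3 decimal places; limit is 3.
Rounded to 3 decimal places: 122.250 m.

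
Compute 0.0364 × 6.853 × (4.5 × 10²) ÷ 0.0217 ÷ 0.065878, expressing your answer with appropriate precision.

7.9 × 10⁴

0.0364 × 6.853 × (4.5 × 10²) ÷ 0.0217 ÷ 0.065878 = 78522.5671304…
Multiplication/division keeps the fewest significant figures: 0.0364 → 3 s.f., 6.853 → 4 s.f., 4.5 × 10² → 2 s.f., 0.0217 → 3 s.f., 0.065878 → 5 s.f.; limit is 2.
Rounded to 2 significant figures: 7.9 × 10⁴.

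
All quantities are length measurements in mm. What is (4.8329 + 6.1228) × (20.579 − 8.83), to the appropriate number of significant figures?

4.8329 + 6.1228 = 10.9557, limited to 4 d.p. → 6 s.f.; 20.579 − 8.83 = 11.749, limited to 2 d.p. → 4 s.f.
Carrying full precision, 10.9557 × 11.749 = 128.7185193; keep min(6, 4) = 4 s.f.
Rounded to 4 significant figures: 128.7 mm².

128.7 mm²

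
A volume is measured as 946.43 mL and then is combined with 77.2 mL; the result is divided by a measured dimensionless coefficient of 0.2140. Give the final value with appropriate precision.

946.43 mL + 77.2 mL = 1023.63 mL; the sum is limited to 1 decimal place (5 s.f.).
Carrying full precision, 1023.63 ÷ 0.2140 = 4783.31775701… mL; 0.2140 has 4 s.f., so the result keeps min(5, 4) = 4 s.f.
Rounded to 4 significant figures: 4783 mL.

4783 mL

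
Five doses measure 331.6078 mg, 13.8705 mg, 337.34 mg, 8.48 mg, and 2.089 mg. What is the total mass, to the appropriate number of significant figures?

693.39 mg

331.6078 mg + 13.8705 mg + 337.34 mg + 8.48 mg + 2.089 mg = 693.3873 mg.
Addition/subtraction keeps the fewest decimal places: 331.6078 → 4 decimal places, 13.8705 → 4 decimal places, 337.34 → 2 decimal places, 8.48 → 2 decimal places, 2.089 → 3 decimal places; limit is 2.
Rounded to 2 decimal places: 693.39 mg.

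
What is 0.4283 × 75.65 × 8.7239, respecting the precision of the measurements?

0.4283 × 75.65 × 8.7239 = 282.66216789…
Multiplication/division keeps the fewest significant figures: 0.4283 → 4 s.f., 75.65 → 4 s.f., 8.7239 → 5 s.f.; limit is 4.
Rounded to 4 significant figures: 282.7.

282.7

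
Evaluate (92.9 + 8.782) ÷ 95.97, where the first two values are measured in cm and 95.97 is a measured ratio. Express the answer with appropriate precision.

92.9 cm + 8.782 cm = 101.682 cm; the sum is limited to 1 decimal place (4 s.f.).
Carrying full precision, 101.682 ÷ 95.97 = 1.05951859956… cm; 95.97 has 4 s.f., so the result keeps min(4, 4) = 4 s.f.
Rounded to 4 significant figures: 1.060 cm.

1.060 cm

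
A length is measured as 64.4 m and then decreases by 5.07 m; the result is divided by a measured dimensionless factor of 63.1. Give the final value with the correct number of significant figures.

64.4 m − 5.07 m = 59.33 m; the difference is limited to 1 decimal place (3 s.f.).
Carrying full precision, 59.33 ÷ 63.1 = 0.940253565769… m; 63.1 has 3 s.f., so the result keeps min(3, 3) = 3 s.f.
Rounded to 3 significant figures: 0.940 m.

0.940 m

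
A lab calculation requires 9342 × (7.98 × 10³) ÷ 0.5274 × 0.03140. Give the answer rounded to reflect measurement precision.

4.44 × 10⁶

9342 × (7.98 × 10³) ÷ 0.5274 × 0.03140 = 4438459.6587…
Multiplication/division keeps the fewest significant figures: 9342 → 4 s.f., 7.98 × 10³ → 3 s.f., 0.5274 → 4 s.f., 0.03140 → 4 s.f.; limit is 3.
Rounded to 3 significant figures: 4.44 × 10⁶.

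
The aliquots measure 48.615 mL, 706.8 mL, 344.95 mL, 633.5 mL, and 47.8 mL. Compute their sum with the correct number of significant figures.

48.615 mL + 706.8 mL + 344.95 mL + 633.5 mL + 47.8 mL = 1781.665 mL.
Addition/subtraction keeps the fewest decimal places: 48.615 → 3 decimal places, 706.8 → 1 decimal place, 344.95 → 2 decimal places, 633.5 → 1 decimal place, 47.8 → 1 decimal place; limit is 1.
Rounded to 1 decimal place: 1781.7 mL.

1781.7 mL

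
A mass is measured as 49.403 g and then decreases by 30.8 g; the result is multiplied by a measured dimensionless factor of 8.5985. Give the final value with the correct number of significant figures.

49.403 g − 30.8 g = 18.603 g; the difference is limited to 1 decimal place (3 s.f.).
Carrying full precision, 18.603 × 8.5985 = 159.9578955 g; 8.5985 has 5 s.f., so the result keeps min(3, 5) = 3 s.f.
Rounded to 3 significant figures: 160. g.

160. g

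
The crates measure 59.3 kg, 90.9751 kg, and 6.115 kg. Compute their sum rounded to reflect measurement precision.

59.3 kg + 90.9751 kg + 6.115 kg = 156.3901 kg.
Addition/subtraction keeps the fewest decimal places: 59.3 → 1 decimal place, 90.9751 → 4 decimal places, 6.115 → 3 decimal places; limit is 1.
Rounded to 1 decimal place: 156.4 kg.

156.4 kg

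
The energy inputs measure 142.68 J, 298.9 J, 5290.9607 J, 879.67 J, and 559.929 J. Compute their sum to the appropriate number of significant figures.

142.68 J + 298.9 J + 5290.9607 J + 879.67 J + 559.929 J = 7172.1397 J.
Addition/subtraction keeps the fewest decimal places: 142.68 → 2 decimal places, 298.9 → 1 decimal place, 5290.9607 → 4 decimal places, 879.67 → 2 decimal places, 559.929 → 3 decimal places; limit is 1.
Rounded to 1 decimal place: 7172.1 J.

7172.1 J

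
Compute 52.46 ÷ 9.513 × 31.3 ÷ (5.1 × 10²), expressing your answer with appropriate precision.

0.34

52.46 ÷ 9.513 × 31.3 ÷ (5.1 × 10²) = 0.338442544052…
Multiplication/division keeps the fewest significant figures: 52.46 → 4 s.f., 9.513 → 4 s.f., 31.3 → 3 s.f., 5.1 × 10² → 2 s.f.; limit is 2.
Rounded to 2 significant figures: 0.34.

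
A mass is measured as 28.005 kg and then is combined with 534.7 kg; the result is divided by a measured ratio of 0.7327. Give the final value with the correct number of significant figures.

768.0 kg

28.005 kg + 534.7 kg = 562.705 kg; the sum is limited to 1 decimal place (4 s.f.).
Carrying full precision, 562.705 ÷ 0.7327 = 767.98826259… kg; 0.7327 has 4 s.f., so the result keeps min(4, 4) = 4 s.f.
Rounded to 4 significant figures: 768.0 kg.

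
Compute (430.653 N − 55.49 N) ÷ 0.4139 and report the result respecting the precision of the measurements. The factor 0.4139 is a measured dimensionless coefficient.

906.4 N

430.653 N − 55.49 N = 375.163 N; the difference is limited to 2 decimal places (5 s.f.).
Carrying full precision, 375.163 ÷ 0.4139 = 906.409760812… N; 0.4139 has 4 s.f., so the result keeps min(5, 4) = 4 s.f.
Rounded to 4 significant figures: 906.4 N.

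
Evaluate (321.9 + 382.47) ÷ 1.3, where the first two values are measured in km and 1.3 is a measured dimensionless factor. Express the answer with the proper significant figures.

321.9 km + 382.47 km = 704.37 km; the sum is limited to 1 decimal place (4 s.f.).
Carrying full precision, 704.37 ÷ 1.3 = 541.823076923… km; 1.3 has 2 s.f., so the result keeps min(4, 2) = 2 s.f.
Rounded to 2 significant figures: 5.4 × 10² km.

5.4 × 10² km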